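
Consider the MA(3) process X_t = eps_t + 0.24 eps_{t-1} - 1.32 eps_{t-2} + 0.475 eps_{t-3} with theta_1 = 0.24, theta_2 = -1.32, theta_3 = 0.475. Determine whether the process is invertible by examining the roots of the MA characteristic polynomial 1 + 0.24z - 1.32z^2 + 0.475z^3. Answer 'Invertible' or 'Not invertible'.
\text{Not invertible}

The MA(q) characteristic polynomial is P(z) = 1 + 0.24z - 1.32z^2 + 0.475z^3.
Invertibility requires all roots to lie outside the unit circle, i.e. |z| > 1 for every root.
Degree 3: look for a simple real root z0 first, then factor out (1 - z/z0) and solve the remaining quadratic.
Testing z0 = 2: P(2) = 1 + (0.24)(2) + (-1.32)(2)^2 + (0.475)(2)^3
  = 1 + (0.48) + (-5.28) + (3.8) = 0.  So z_0 = 2 is a root, |z_0| = 2.
Divide out the factor (1 - 0.5 z) = (1 - z/z0) (since 1/z0 = 0.5):
  P(z) = (1 - 0.5 z)(1 + (0.74) z + (-0.95) z^2)
  [check: z-coef 0.74 - (0.5) = 0.24; z^2-coef -0.95 - (0.5)(0.74) = -1.32; z^3-coef -(0.5)(-0.95) = 0.475.]
Remaining roots from the quadratic factor 1 + (0.74) z + (-0.95) z^2:
  Set 1 + (0.74) z + (-0.95) z^2 = 0, i.e. a z^2 + b z + c = 0 with a = -0.95, b = 0.74, c = 1.
  Discriminant D = b^2 - 4ac = (0.74)^2 - 4*(-0.95)*1 = 0.5476 - (-3.8) = 4.3476.
  D >= 0, so the roots are real: z = (-b +/- sqrt(D)) / (2a) = (-0.74 +/- 2.08509) / (-1.9).
    z_1 = (-0.74 + 2.08509) / (-1.9) = -0.7079,   |z_1| = 0.7079.
    z_2 = (-0.74 - 2.08509) / (-1.9) = 1.4869,   |z_2| = 1.4869.
Moduli of all roots: 2.0000, 0.7079, 1.4869.
All moduli strictly greater than 1? No.
Verdict: Not invertible.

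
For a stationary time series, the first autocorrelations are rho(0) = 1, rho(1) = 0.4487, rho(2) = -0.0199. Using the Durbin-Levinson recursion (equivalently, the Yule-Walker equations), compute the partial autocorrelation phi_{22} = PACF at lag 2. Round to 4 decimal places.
\phi_{22} = -0.2770

The PACF at lag k is phi_{kk}, the last component of the solution
to the Yule-Walker system G_k phi = r_k where
  (G_k)_{ij} = rho(|i - j|), (r_k)_i = rho(i), i,j = 1..k.
Equivalently, Durbin-Levinson gives phi_{kk} iteratively:
  phi_{11} = rho(1)
  phi_{kk} = [rho(k) - sum_{j=1..k-1} phi_{k-1,j} rho(k-j)]
            / [1 - sum_{j=1..k-1} phi_{k-1,j} rho(j)],
  phi_{k,j} = phi_{k-1,j} - phi_{kk} phi_{k-1,k-j},  j = 1..k-1.
Step k = 1:
  phi_11 = rho(1) = 0.4487.
Step k = 2:
  phi_22 = [rho(2) - phi_11 rho(1)] / [1 - phi_11 rho(1)] = [-0.0199 - (0.4487)(0.4487)] / [1 - (0.4487)(0.4487)]
         = -0.22123169 / 0.79866831 = -0.277.
Therefore phi_{22} = -0.2770.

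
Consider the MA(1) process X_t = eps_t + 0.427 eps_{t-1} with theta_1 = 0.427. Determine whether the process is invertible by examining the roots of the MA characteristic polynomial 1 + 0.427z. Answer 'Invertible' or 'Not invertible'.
\text{Invertible}

The MA(q) characteristic polynomial is P(z) = 1 + 0.427z.
Invertibility requires all roots to lie outside the unit circle, i.e. |z| > 1 for every root.
This is linear in z: 1 + (0.427) z = 0  =>  z = -1/(0.427) = -2.34192,  |z| = 2.34192.
Moduli of all roots: 2.3419.
All moduli strictly greater than 1? Yes.
Verdict: Invertible.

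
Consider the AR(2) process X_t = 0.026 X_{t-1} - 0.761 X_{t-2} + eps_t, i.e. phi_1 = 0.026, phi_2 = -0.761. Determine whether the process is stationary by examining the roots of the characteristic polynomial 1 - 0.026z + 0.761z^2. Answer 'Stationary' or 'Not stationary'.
\text{Stationary}

The AR(p) characteristic polynomial is P(z) = 1 - 0.026z + 0.761z^2.
Stationarity requires all roots to lie outside the unit circle, i.e. |z| > 1 for every root.
Set 1 + (-0.026) z + (0.761) z^2 = 0, i.e. a z^2 + b z + c = 0 with a = 0.761, b = -0.026, c = 1.
Discriminant D = b^2 - 4ac = (-0.026)^2 - 4*(0.761)*1 = 0.000676 - (3.044) = -3.043324.
D < 0, so the roots are the complex-conjugate pair z = (-b +/- i sqrt(-D)) / (2a) = 0.0171 +/- 1.1462i.
For a conjugate pair |z|^2 = z * conj(z) = (product of roots) = c/a = 1/(0.761) = 1.31406, so |z| = sqrt(1.31406) = 1.1463 for both roots.
Moduli of all roots: 1.1463, 1.1463.
All moduli strictly greater than 1? Yes.
Verdict: Stationary.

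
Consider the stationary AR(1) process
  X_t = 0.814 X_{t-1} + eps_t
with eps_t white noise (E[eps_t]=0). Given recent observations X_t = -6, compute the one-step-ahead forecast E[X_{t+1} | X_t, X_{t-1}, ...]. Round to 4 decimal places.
E[X_{t+1} \mid \mathcal F_t] = -4.8840

For an AR(p) model X_t = c + sum_i phi_i X_{t-i} + eps_t, the
one-step-ahead conditional mean is
  E[X_{t+1} | X_t, ...] = c + sum_i phi_i X_{t+1-i}.
Substitute known values:
  E[X_{t+1} | ...] = (0.814) * (-6)
                   = -4.8840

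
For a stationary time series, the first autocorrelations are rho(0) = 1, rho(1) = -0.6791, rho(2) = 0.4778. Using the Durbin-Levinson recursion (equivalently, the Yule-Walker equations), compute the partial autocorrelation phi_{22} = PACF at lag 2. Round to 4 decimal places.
\phi_{22} = 0.0309

The PACF at lag k is phi_{kk}, the last component of the solution
to the Yule-Walker system G_k phi = r_k where
  (G_k)_{ij} = rho(|i - j|), (r_k)_i = rho(i), i,j = 1..k.
Equivalently, Durbin-Levinson gives phi_{kk} iteratively:
  phi_{11} = rho(1)
  phi_{kk} = [rho(k) - sum_{j=1..k-1} phi_{k-1,j} rho(k-j)]
            / [1 - sum_{j=1..k-1} phi_{k-1,j} rho(j)],
  phi_{k,j} = phi_{k-1,j} - phi_{kk} phi_{k-1,k-j},  j = 1..k-1.
Step k = 1:
  phi_11 = rho(1) = -0.6791.
Step k = 2:
  phi_22 = [rho(2) - phi_11 rho(1)] / [1 - phi_11 rho(1)] = [0.4778 - (-0.6791)(-0.6791)] / [1 - (-0.6791)(-0.6791)]
         = 0.01662319 / 0.53882319 = 0.0309.
Therefore phi_{22} = 0.0309.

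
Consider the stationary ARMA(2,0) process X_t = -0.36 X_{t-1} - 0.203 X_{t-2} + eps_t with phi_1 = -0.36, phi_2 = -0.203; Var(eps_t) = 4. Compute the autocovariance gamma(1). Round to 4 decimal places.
\gamma(1) = -1.3713

Multiply the model equation by X_{t-k} and take expectations. With theta_0 = psi_0 = 1 and psi_j the MA(infinity) weights, this gives
  gamma(k) - sum_i phi_i gamma(k-i) = c_k,
  c_k = sigma^2 * sum_{j=k..q} theta_j psi_{j-k}   (c_k = 0 for k > q),
using gamma(-m) = gamma(m).
Pure AR (q = 0): c_0 = sigma^2 = 4, c_k = 0 for k >= 1.
Equations for k = 0, 1, 2 (AR order 2, c_2 = 0):
  (E0) gamma(0) = phi_1 gamma(1) + phi_2 gamma(2) + c_0
  (E1) gamma(1) = phi_1 gamma(0) + phi_2 gamma(1) + c_1
  (E2) gamma(2) = phi_1 gamma(1) + phi_2 gamma(0)
From (E1): gamma(1) = A gamma(0) + B with
  A = phi_1 / (1 - phi_2) = -0.36 / 1.203 = -0.299252,   B = c_1 / (1 - phi_2) = 0 / 1.203 = 0.
Insert (E2) into (E0): gamma(0) (1 - phi_2^2) = phi_1 (1 + phi_2) gamma(1) + c_0.
  phi_1 (1 + phi_2) = (-0.36)(0.797) = -0.28692,   1 - phi_2^2 = 0.958791.
Replace gamma(1) by A gamma(0) + B and collect gamma(0):
  gamma(0) [0.958791 - (-0.28692)(-0.299252)] = c_0 = 4
  gamma(0) * 0.87293 = 4
  gamma(0) = 4 / 0.87293 = 4.582271.
  gamma(1) = A gamma(0) = (-0.299252)(4.582271) = -1.371253.
Therefore gamma(1) = -1.3713 (to 4 decimal places).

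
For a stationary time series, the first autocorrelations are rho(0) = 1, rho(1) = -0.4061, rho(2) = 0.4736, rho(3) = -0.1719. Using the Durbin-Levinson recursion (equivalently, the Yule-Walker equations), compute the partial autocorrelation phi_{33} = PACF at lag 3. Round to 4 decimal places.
\phi_{33} = 0.1379

The PACF at lag k is phi_{kk}, the last component of the solution
to the Yule-Walker system G_k phi = r_k where
  (G_k)_{ij} = rho(|i - j|), (r_k)_i = rho(i), i,j = 1..k.
Equivalently, Durbin-Levinson gives phi_{kk} iteratively:
  phi_{11} = rho(1)
  phi_{kk} = [rho(k) - sum_{j=1..k-1} phi_{k-1,j} rho(k-j)]
            / [1 - sum_{j=1..k-1} phi_{k-1,j} rho(j)],
  phi_{k,j} = phi_{k-1,j} - phi_{kk} phi_{k-1,k-j},  j = 1..k-1.
Step k = 1:
  phi_11 = rho(1) = -0.4061.
Step k = 2:
  phi_22 = [rho(2) - phi_11 rho(1)] / [1 - phi_11 rho(1)] = [0.4736 - (-0.4061)(-0.4061)] / [1 - (-0.4061)(-0.4061)]
         = 0.30868279 / 0.83508279 = 0.369643.
  Update: phi_21 = phi_11 - phi_22 phi_11 = -0.4061 - (0.369643)(-0.4061) = -0.255988.
Step k = 3:
  phi_33 = [rho(3) - phi_21 rho(2) - phi_22 rho(1)] / [1 - phi_21 rho(1) - phi_22 rho(2)]
    numerator   = -0.1719 - (-0.255988)(0.4736) - (0.369643)(-0.4061) = 0.099448
    denominator = 1 - (-0.255988)(-0.4061) - (0.369643)(0.4736) = 0.72098025
  phi_33 = 0.099448 / 0.72098025 = 0.1379.
Therefore phi_{33} = 0.1379.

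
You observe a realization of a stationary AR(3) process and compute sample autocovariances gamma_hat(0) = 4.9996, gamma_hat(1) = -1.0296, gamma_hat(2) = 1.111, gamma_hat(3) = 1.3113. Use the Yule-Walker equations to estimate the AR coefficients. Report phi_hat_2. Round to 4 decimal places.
\hat\phi_{2} = 0.2490

The Yule-Walker equations for an AR(p) process read, in matrix form,
  Gamma_p phi = r_p,   with   (Gamma_p)_{ij} = gamma(|i - j|),
                       (r_p)_i = gamma(i),   i,j = 1..p.
Substitute the sample gammas (Toeplitz matrix and right-hand side of size 3):
  Gamma_p = [[4.9996, -1.0296, 1.111], [-1.0296, 4.9996, -1.0296], [1.111, -1.0296, 4.9996]]
  r_p     = [-1.0296, 1.111, 1.3113]
Written out (R1..R3):
  (R1) 4.9996 phi_1 - 1.0296 phi_2 + 1.111 phi_3 = -1.0296
  (R2) -1.0296 phi_1 + 4.9996 phi_2 - 1.0296 phi_3 = 1.111
  (R3) 1.111 phi_1 - 1.0296 phi_2 + 4.9996 phi_3 = 1.3113
Gaussian elimination:
  R2 <- R2 - (-1.0296/4.9996) R1 = R2 - (-0.205936) R1:  4.787568 phi_2 - 0.800805 phi_3 = 0.898968
  R3 <- R3 - (1.111/4.9996) R1 = R3 - (0.222218) R1:  -0.800805 phi_2 + 4.752716 phi_3 = 1.540095
  R3 <- R3 - (-0.800805/4.787568) R2 = R3 - (-0.167268) R2:  4.618767 phi_3 = 1.690464
Back-substitution:
  phi_hat_3 = 1.690464 / 4.618767 = 0.365999
  phi_hat_2 = (0.898968 - (-0.800805)(0.365999)) / 4.787568 = 0.248991
  phi_hat_1 = (-1.0296 - (-1.0296)(0.248991) - (1.111)(0.365999)) / 4.9996 = -0.235992
So phi_hat = [-0.2360, 0.2490, 0.3660].
Therefore phi_hat_2 = 0.2490.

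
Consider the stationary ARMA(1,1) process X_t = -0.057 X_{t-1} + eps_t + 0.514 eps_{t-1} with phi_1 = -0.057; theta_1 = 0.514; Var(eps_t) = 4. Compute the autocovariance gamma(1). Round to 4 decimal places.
\gamma(1) = 1.7802

Multiply the model equation by X_{t-k} and take expectations. With theta_0 = psi_0 = 1 and psi_j the MA(infinity) weights, this gives
  gamma(k) - sum_i phi_i gamma(k-i) = c_k,
  c_k = sigma^2 * sum_{j=k..q} theta_j psi_{j-k}   (c_k = 0 for k > q),
using gamma(-m) = gamma(m).
psi-weights needed (psi_j = theta_j + sum_i phi_i psi_{j-i}):
  psi_1 = theta_1 + phi_1 = 0.514 + (-0.057) = 0.457
Right-hand sides:
  c_0 = sigma^2 (1 + theta_1 psi_1) = 4 * (1 + (0.514)(0.457)) = 4 * 1.234898 = 4.939592
  c_1 = sigma^2 theta_1 = 4 * (0.514) = 2.056
  c_2 = 0
Equations for k = 0 and k = 1 (AR order 1):
  gamma(0) = phi_1 gamma(1) + c_0
  gamma(1) = phi_1 gamma(0) + c_1
Substituting the second into the first: gamma(0) (1 - phi_1^2) = c_0 + phi_1 c_1, so
  gamma(0) = (c_0 + phi_1 c_1) / (1 - phi_1^2) = (4.939592 + (-0.057)(2.056)) / (1 - (-0.057)^2) = 4.8224 / 0.996751 = 4.838119.
  gamma(1) = phi_1 gamma(0) + c_1 = (-0.057)(4.838119) + (2.056) = 1.780227.
Therefore gamma(1) = 1.7802 (to 4 decimal places).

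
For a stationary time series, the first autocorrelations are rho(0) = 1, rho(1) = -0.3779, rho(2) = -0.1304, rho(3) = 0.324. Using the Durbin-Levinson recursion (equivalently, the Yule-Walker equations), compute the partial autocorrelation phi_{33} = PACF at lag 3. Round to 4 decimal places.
\phi_{33} = 0.1799

The PACF at lag k is phi_{kk}, the last component of the solution
to the Yule-Walker system G_k phi = r_k where
  (G_k)_{ij} = rho(|i - j|), (r_k)_i = rho(i), i,j = 1..k.
Equivalently, Durbin-Levinson gives phi_{kk} iteratively:
  phi_{11} = rho(1)
  phi_{kk} = [rho(k) - sum_{j=1..k-1} phi_{k-1,j} rho(k-j)]
            / [1 - sum_{j=1..k-1} phi_{k-1,j} rho(j)],
  phi_{k,j} = phi_{k-1,j} - phi_{kk} phi_{k-1,k-j},  j = 1..k-1.
Step k = 1:
  phi_11 = rho(1) = -0.3779.
Step k = 2:
  phi_22 = [rho(2) - phi_11 rho(1)] / [1 - phi_11 rho(1)] = [-0.1304 - (-0.3779)(-0.3779)] / [1 - (-0.3779)(-0.3779)]
         = -0.27320841 / 0.85719159 = -0.318725.
  Update: phi_21 = phi_11 - phi_22 phi_11 = -0.3779 - (-0.318725)(-0.3779) = -0.498346.
Step k = 3:
  phi_33 = [rho(3) - phi_21 rho(2) - phi_22 rho(1)] / [1 - phi_21 rho(1) - phi_22 rho(2)]
    numerator   = 0.324 - (-0.498346)(-0.1304) - (-0.318725)(-0.3779) = 0.13856947
    denominator = 1 - (-0.498346)(-0.3779) - (-0.318725)(-0.1304) = 0.77011323
  phi_33 = 0.13856947 / 0.77011323 = 0.1799.
Therefore phi_{33} = 0.1799.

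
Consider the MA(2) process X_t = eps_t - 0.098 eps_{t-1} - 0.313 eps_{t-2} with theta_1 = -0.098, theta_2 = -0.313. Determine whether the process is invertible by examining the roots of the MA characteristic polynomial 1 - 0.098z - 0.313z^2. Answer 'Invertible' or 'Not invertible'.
\text{Invertible}

The MA(q) characteristic polynomial is P(z) = 1 - 0.098z - 0.313z^2.
Invertibility requires all roots to lie outside the unit circle, i.e. |z| > 1 for every root.
Set 1 + (-0.098) z + (-0.313) z^2 = 0, i.e. a z^2 + b z + c = 0 with a = -0.313, b = -0.098, c = 1.
Discriminant D = b^2 - 4ac = (-0.098)^2 - 4*(-0.313)*1 = 0.009604 - (-1.252) = 1.261604.
D >= 0, so the roots are real: z = (-b +/- sqrt(D)) / (2a) = (0.098 +/- 1.123211) / (-0.626).
  z_1 = (0.098 + 1.123211) / (-0.626) = -1.9508,   |z_1| = 1.9508.
  z_2 = (0.098 - 1.123211) / (-0.626) = 1.6377,   |z_2| = 1.6377.
Moduli of all roots: 1.9508, 1.6377.
All moduli strictly greater than 1? Yes.
Verdict: Invertible.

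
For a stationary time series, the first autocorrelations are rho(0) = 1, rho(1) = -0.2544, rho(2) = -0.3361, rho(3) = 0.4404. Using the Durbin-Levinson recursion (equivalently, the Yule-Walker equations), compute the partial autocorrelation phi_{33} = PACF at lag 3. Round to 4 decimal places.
\phi_{33} = 0.2740

The PACF at lag k is phi_{kk}, the last component of the solution
to the Yule-Walker system G_k phi = r_k where
  (G_k)_{ij} = rho(|i - j|), (r_k)_i = rho(i), i,j = 1..k.
Equivalently, Durbin-Levinson gives phi_{kk} iteratively:
  phi_{11} = rho(1)
  phi_{kk} = [rho(k) - sum_{j=1..k-1} phi_{k-1,j} rho(k-j)]
            / [1 - sum_{j=1..k-1} phi_{k-1,j} rho(j)],
  phi_{k,j} = phi_{k-1,j} - phi_{kk} phi_{k-1,k-j},  j = 1..k-1.
Step k = 1:
  phi_11 = rho(1) = -0.2544.
Step k = 2:
  phi_22 = [rho(2) - phi_11 rho(1)] / [1 - phi_11 rho(1)] = [-0.3361 - (-0.2544)(-0.2544)] / [1 - (-0.2544)(-0.2544)]
         = -0.40081936 / 0.93528064 = -0.428555.
  Update: phi_21 = phi_11 - phi_22 phi_11 = -0.2544 - (-0.428555)(-0.2544) = -0.363424.
Step k = 3:
  phi_33 = [rho(3) - phi_21 rho(2) - phi_22 rho(1)] / [1 - phi_21 rho(1) - phi_22 rho(2)]
    numerator   = 0.4404 - (-0.363424)(-0.3361) - (-0.428555)(-0.2544) = 0.20922861
    denominator = 1 - (-0.363424)(-0.2544) - (-0.428555)(-0.3361) = 0.76350743
  phi_33 = 0.20922861 / 0.76350743 = 0.274.
Therefore phi_{33} = 0.2740.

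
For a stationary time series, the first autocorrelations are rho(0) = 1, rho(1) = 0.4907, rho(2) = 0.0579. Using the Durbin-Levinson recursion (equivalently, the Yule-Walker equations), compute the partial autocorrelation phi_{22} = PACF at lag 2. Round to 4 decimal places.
\phi_{22} = -0.2409

The PACF at lag k is phi_{kk}, the last component of the solution
to the Yule-Walker system G_k phi = r_k where
  (G_k)_{ij} = rho(|i - j|), (r_k)_i = rho(i), i,j = 1..k.
Equivalently, Durbin-Levinson gives phi_{kk} iteratively:
  phi_{11} = rho(1)
  phi_{kk} = [rho(k) - sum_{j=1..k-1} phi_{k-1,j} rho(k-j)]
            / [1 - sum_{j=1..k-1} phi_{k-1,j} rho(j)],
  phi_{k,j} = phi_{k-1,j} - phi_{kk} phi_{k-1,k-j},  j = 1..k-1.
Step k = 1:
  phi_11 = rho(1) = 0.4907.
Step k = 2:
  phi_22 = [rho(2) - phi_11 rho(1)] / [1 - phi_11 rho(1)] = [0.0579 - (0.4907)(0.4907)] / [1 - (0.4907)(0.4907)]
         = -0.18288649 / 0.75921351 = -0.2409.
Therefore phi_{22} = -0.2409.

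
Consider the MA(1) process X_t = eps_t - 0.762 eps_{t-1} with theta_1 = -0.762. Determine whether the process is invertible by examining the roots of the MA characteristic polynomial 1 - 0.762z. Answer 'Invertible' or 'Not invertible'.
\text{Invertible}

The MA(q) characteristic polynomial is P(z) = 1 - 0.762z.
Invertibility requires all roots to lie outside the unit circle, i.e. |z| > 1 for every root.
This is linear in z: 1 + (-0.762) z = 0  =>  z = -1/(-0.762) = 1.312336,  |z| = 1.312336.
Moduli of all roots: 1.3123.
All moduli strictly greater than 1? Yes.
Verdict: Invertible.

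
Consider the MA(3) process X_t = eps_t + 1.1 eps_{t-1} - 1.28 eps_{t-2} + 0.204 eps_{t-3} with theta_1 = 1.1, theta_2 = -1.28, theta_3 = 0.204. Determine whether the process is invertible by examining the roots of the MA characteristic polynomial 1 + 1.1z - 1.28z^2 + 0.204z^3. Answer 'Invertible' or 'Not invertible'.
\text{Not invertible}

The MA(q) characteristic polynomial is P(z) = 1 + 1.1z - 1.28z^2 + 0.204z^3.
Invertibility requires all roots to lie outside the unit circle, i.e. |z| > 1 for every root.
Degree 3: look for a simple real root z0 first, then factor out (1 - z/z0) and solve the remaining quadratic.
Testing z0 = 5: P(5) = 1 + (1.1)(5) + (-1.28)(5)^2 + (0.204)(5)^3
  = 1 + (5.5) + (-32) + (25.5) = 0.  So z_0 = 5 is a root, |z_0| = 5.
Divide out the factor (1 - 0.2 z) = (1 - z/z0) (since 1/z0 = 0.2):
  P(z) = (1 - 0.2 z)(1 + (1.3) z + (-1.02) z^2)
  [check: z-coef 1.3 - (0.2) = 1.1; z^2-coef -1.02 - (0.2)(1.3) = -1.28; z^3-coef -(0.2)(-1.02) = 0.204.]
Remaining roots from the quadratic factor 1 + (1.3) z + (-1.02) z^2:
  Set 1 + (1.3) z + (-1.02) z^2 = 0, i.e. a z^2 + b z + c = 0 with a = -1.02, b = 1.3, c = 1.
  Discriminant D = b^2 - 4ac = (1.3)^2 - 4*(-1.02)*1 = 1.69 - (-4.08) = 5.77.
  D >= 0, so the roots are real: z = (-b +/- sqrt(D)) / (2a) = (-1.3 +/- 2.402082) / (-2.04).
    z_1 = (-1.3 + 2.402082) / (-2.04) = -0.5402,   |z_1| = 0.5402.
    z_2 = (-1.3 - 2.402082) / (-2.04) = 1.8147,   |z_2| = 1.8147.
Moduli of all roots: 5.0000, 0.5402, 1.8147.
All moduli strictly greater than 1? No.
Verdict: Not invertible.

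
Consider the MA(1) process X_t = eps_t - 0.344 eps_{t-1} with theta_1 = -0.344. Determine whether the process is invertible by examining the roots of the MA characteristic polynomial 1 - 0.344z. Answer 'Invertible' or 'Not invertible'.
\text{Invertible}

The MA(q) characteristic polynomial is P(z) = 1 - 0.344z.
Invertibility requires all roots to lie outside the unit circle, i.e. |z| > 1 for every root.
This is linear in z: 1 + (-0.344) z = 0  =>  z = -1/(-0.344) = 2.906977,  |z| = 2.906977.
Moduli of all roots: 2.9070.
All moduli strictly greater than 1? Yes.
Verdict: Invertible.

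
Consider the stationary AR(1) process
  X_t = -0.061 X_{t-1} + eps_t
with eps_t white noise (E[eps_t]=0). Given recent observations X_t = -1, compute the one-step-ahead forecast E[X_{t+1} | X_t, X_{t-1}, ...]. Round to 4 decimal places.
E[X_{t+1} \mid \mathcal F_t] = 0.0610

For an AR(p) model X_t = c + sum_i phi_i X_{t-i} + eps_t, the
one-step-ahead conditional mean is
  E[X_{t+1} | X_t, ...] = c + sum_i phi_i X_{t+1-i}.
Substitute known values:
  E[X_{t+1} | ...] = (-0.061) * (-1)
                   = 0.0610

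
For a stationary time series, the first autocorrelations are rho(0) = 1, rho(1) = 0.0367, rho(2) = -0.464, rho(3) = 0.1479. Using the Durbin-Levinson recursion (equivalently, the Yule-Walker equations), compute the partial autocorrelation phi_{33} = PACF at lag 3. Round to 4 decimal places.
\phi_{33} = 0.2430

The PACF at lag k is phi_{kk}, the last component of the solution
to the Yule-Walker system G_k phi = r_k where
  (G_k)_{ij} = rho(|i - j|), (r_k)_i = rho(i), i,j = 1..k.
Equivalently, Durbin-Levinson gives phi_{kk} iteratively:
  phi_{11} = rho(1)
  phi_{kk} = [rho(k) - sum_{j=1..k-1} phi_{k-1,j} rho(k-j)]
            / [1 - sum_{j=1..k-1} phi_{k-1,j} rho(j)],
  phi_{k,j} = phi_{k-1,j} - phi_{kk} phi_{k-1,k-j},  j = 1..k-1.
Step k = 1:
  phi_11 = rho(1) = 0.0367.
Step k = 2:
  phi_22 = [rho(2) - phi_11 rho(1)] / [1 - phi_11 rho(1)] = [-0.464 - (0.0367)(0.0367)] / [1 - (0.0367)(0.0367)]
         = -0.46534689 / 0.99865311 = -0.465975.
  Update: phi_21 = phi_11 - phi_22 phi_11 = 0.0367 - (-0.465975)(0.0367) = 0.053801.
Step k = 3:
  phi_33 = [rho(3) - phi_21 rho(2) - phi_22 rho(1)] / [1 - phi_21 rho(1) - phi_22 rho(2)]
    numerator   = 0.1479 - (0.053801)(-0.464) - (-0.465975)(0.0367) = 0.18996505
    denominator = 1 - (0.053801)(0.0367) - (-0.465975)(-0.464) = 0.78181332
  phi_33 = 0.18996505 / 0.78181332 = 0.243.
Therefore phi_{33} = 0.2430.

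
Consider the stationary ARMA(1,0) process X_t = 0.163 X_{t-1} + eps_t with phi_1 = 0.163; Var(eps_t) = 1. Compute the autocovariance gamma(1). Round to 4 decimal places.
\gamma(1) = 0.1674

Multiply the model equation by X_{t-k} and take expectations. With theta_0 = psi_0 = 1 and psi_j the MA(infinity) weights, this gives
  gamma(k) - sum_i phi_i gamma(k-i) = c_k,
  c_k = sigma^2 * sum_{j=k..q} theta_j psi_{j-k}   (c_k = 0 for k > q),
using gamma(-m) = gamma(m).
Pure AR (q = 0): c_0 = sigma^2 = 1, c_k = 0 for k >= 1.
Equations for k = 0 and k = 1 (AR order 1):
  gamma(0) = phi_1 gamma(1) + c_0
  gamma(1) = phi_1 gamma(0) + c_1
Substituting the second into the first: gamma(0) (1 - phi_1^2) = c_0 + phi_1 c_1, so
  gamma(0) = c_0 / (1 - phi_1^2) = 1 / (1 - (0.163)^2) = 1 / 0.973431 = 1.027294.
  gamma(1) = phi_1 gamma(0) = (0.163)(1.027294) = 0.167449.
Therefore gamma(1) = 0.1674 (to 4 decimal places).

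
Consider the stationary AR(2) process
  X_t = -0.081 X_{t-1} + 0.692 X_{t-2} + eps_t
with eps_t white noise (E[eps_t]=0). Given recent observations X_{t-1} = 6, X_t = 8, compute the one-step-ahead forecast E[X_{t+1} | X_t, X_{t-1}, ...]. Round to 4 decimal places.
E[X_{t+1} \mid \mathcal F_t] = 3.5040

For an AR(p) model X_t = c + sum_i phi_i X_{t-i} + eps_t, the
one-step-ahead conditional mean is
  E[X_{t+1} | X_t, ...] = c + sum_i phi_i X_{t+1-i}.
Substitute known values:
  E[X_{t+1} | ...] = (-0.081) * (8) + (0.692) * (6)
                   = 3.5040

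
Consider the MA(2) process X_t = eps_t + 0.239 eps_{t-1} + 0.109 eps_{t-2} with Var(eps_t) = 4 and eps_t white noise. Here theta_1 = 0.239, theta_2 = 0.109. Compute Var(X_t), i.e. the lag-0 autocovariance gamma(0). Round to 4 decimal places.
\gamma(0) = 4.2760

For an MA(q) process X_t = eps_t + sum_i theta_i eps_{t-i} with
Var(eps_t) = sigma^2, the variance is
  gamma(0) = sigma^2 * (1 + sum_i theta_i^2).
  sum_i theta_i^2 = (0.239)^2 + (0.109)^2 = 0.057121 + 0.011881 = 0.069002.
  gamma(0) = 4 * (1 + 0.069002) = 4 * 1.069002 = 4.276008, which rounds to 4.2760.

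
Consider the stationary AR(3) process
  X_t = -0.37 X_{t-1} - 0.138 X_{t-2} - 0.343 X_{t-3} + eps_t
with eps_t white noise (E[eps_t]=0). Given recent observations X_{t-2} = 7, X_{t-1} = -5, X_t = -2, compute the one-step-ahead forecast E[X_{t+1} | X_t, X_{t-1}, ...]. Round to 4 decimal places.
E[X_{t+1} \mid \mathcal F_t] = -0.9710

For an AR(p) model X_t = c + sum_i phi_i X_{t-i} + eps_t, the
one-step-ahead conditional mean is
  E[X_{t+1} | X_t, ...] = c + sum_i phi_i X_{t+1-i}.
Substitute known values:
  E[X_{t+1} | ...] = (-0.37) * (-2) + (-0.138) * (-5) + (-0.343) * (7)
                   = -0.9710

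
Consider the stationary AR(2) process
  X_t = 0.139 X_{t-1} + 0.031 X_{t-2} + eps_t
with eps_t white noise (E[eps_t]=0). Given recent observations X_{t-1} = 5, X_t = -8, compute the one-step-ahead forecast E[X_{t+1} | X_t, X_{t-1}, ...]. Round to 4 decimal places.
E[X_{t+1} \mid \mathcal F_t] = -0.9570

For an AR(p) model X_t = c + sum_i phi_i X_{t-i} + eps_t, the
one-step-ahead conditional mean is
  E[X_{t+1} | X_t, ...] = c + sum_i phi_i X_{t+1-i}.
Substitute known values:
  E[X_{t+1} | ...] = (0.139) * (-8) + (0.031) * (5)
                   = -0.9570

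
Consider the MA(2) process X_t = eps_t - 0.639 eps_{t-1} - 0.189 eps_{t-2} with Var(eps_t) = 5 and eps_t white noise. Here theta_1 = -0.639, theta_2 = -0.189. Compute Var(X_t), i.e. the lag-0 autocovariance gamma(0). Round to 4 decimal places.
\gamma(0) = 7.2202

For an MA(q) process X_t = eps_t + sum_i theta_i eps_{t-i} with
Var(eps_t) = sigma^2, the variance is
  gamma(0) = sigma^2 * (1 + sum_i theta_i^2).
  sum_i theta_i^2 = (-0.639)^2 + (-0.189)^2 = 0.408321 + 0.035721 = 0.444042.
  gamma(0) = 5 * (1 + 0.444042) = 5 * 1.444042 = 7.22021, which rounds to 7.2202.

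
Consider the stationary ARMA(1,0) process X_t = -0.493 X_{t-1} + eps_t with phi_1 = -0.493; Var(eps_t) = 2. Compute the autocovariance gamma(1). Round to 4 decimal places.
\gamma(1) = -1.3026

Multiply the model equation by X_{t-k} and take expectations. With theta_0 = psi_0 = 1 and psi_j the MA(infinity) weights, this gives
  gamma(k) - sum_i phi_i gamma(k-i) = c_k,
  c_k = sigma^2 * sum_{j=k..q} theta_j psi_{j-k}   (c_k = 0 for k > q),
using gamma(-m) = gamma(m).
Pure AR (q = 0): c_0 = sigma^2 = 2, c_k = 0 for k >= 1.
Equations for k = 0 and k = 1 (AR order 1):
  gamma(0) = phi_1 gamma(1) + c_0
  gamma(1) = phi_1 gamma(0) + c_1
Substituting the second into the first: gamma(0) (1 - phi_1^2) = c_0 + phi_1 c_1, so
  gamma(0) = c_0 / (1 - phi_1^2) = 2 / (1 - (-0.493)^2) = 2 / 0.756951 = 2.642179.
  gamma(1) = phi_1 gamma(0) = (-0.493)(2.642179) = -1.302594.
Therefore gamma(1) = -1.3026 (to 4 decimal places).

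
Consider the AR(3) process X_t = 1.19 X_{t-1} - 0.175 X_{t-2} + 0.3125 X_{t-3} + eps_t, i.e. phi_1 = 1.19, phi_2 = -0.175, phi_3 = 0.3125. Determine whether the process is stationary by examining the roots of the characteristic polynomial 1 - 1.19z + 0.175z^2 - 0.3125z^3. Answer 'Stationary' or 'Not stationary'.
\text{Not stationary}

The AR(p) characteristic polynomial is P(z) = 1 - 1.19z + 0.175z^2 - 0.3125z^3.
Stationarity requires all roots to lie outside the unit circle, i.e. |z| > 1 for every root.
Degree 3: look for a simple real root z0 first, then factor out (1 - z/z0) and solve the remaining quadratic.
Testing z0 = 0.8: P(0.8) = 1 + (-1.19)(0.8) + (0.175)(0.8)^2 + (-0.3125)(0.8)^3
  = 1 + (-0.952) + (0.112) + (-0.16) = 0.  So z_0 = 0.8 is a root, |z_0| = 0.8.
Divide out the factor (1 - 1.25 z) = (1 - z/z0) (since 1/z0 = 1.25):
  P(z) = (1 - 1.25 z)(1 + (0.06) z + (0.25) z^2)
  [check: z-coef 0.06 - (1.25) = -1.19; z^2-coef 0.25 - (1.25)(0.06) = 0.175; z^3-coef -(1.25)(0.25) = -0.3125.]
Remaining roots from the quadratic factor 1 + (0.06) z + (0.25) z^2:
  Set 1 + (0.06) z + (0.25) z^2 = 0, i.e. a z^2 + b z + c = 0 with a = 0.25, b = 0.06, c = 1.
  Discriminant D = b^2 - 4ac = (0.06)^2 - 4*(0.25)*1 = 0.0036 - (1) = -0.9964.
  D < 0, so the roots are the complex-conjugate pair z = (-b +/- i sqrt(-D)) / (2a) = -0.12 +/- 1.9964i.
  For a conjugate pair |z|^2 = z * conj(z) = (product of roots) = c/a = 1/(0.25) = 4, so |z| = sqrt(4) = 2 for both roots.
Moduli of all roots: 0.8000, 2.0000, 2.0000.
All moduli strictly greater than 1? No.
Verdict: Not stationary.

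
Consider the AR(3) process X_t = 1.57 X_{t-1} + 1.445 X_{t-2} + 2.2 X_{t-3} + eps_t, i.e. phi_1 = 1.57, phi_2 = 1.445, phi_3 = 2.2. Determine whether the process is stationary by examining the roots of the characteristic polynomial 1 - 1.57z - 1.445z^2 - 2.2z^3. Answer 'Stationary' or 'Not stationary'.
\text{Not stationary}

The AR(p) characteristic polynomial is P(z) = 1 - 1.57z - 1.445z^2 - 2.2z^3.
Stationarity requires all roots to lie outside the unit circle, i.e. |z| > 1 for every root.
Degree 3: look for a simple real root z0 first, then factor out (1 - z/z0) and solve the remaining quadratic.
Testing z0 = 0.4: P(0.4) = 1 + (-1.57)(0.4) + (-1.445)(0.4)^2 + (-2.2)(0.4)^3
  = 1 + (-0.628) + (-0.2312) + (-0.1408) = 0.  So z_0 = 0.4 is a root, |z_0| = 0.4.
Divide out the factor (1 - 2.5 z) = (1 - z/z0) (since 1/z0 = 2.5):
  P(z) = (1 - 2.5 z)(1 + (0.93) z + (0.88) z^2)
  [check: z-coef 0.93 - (2.5) = -1.57; z^2-coef 0.88 - (2.5)(0.93) = -1.445; z^3-coef -(2.5)(0.88) = -2.2.]
Remaining roots from the quadratic factor 1 + (0.93) z + (0.88) z^2:
  Set 1 + (0.93) z + (0.88) z^2 = 0, i.e. a z^2 + b z + c = 0 with a = 0.88, b = 0.93, c = 1.
  Discriminant D = b^2 - 4ac = (0.93)^2 - 4*(0.88)*1 = 0.8649 - (3.52) = -2.6551.
  D < 0, so the roots are the complex-conjugate pair z = (-b +/- i sqrt(-D)) / (2a) = -0.5284 +/- 0.9258i.
  For a conjugate pair |z|^2 = z * conj(z) = (product of roots) = c/a = 1/(0.88) = 1.136364, so |z| = sqrt(1.136364) = 1.066 for both roots.
Moduli of all roots: 0.4000, 1.0660, 1.0660.
All moduli strictly greater than 1? No.
Verdict: Not stationary.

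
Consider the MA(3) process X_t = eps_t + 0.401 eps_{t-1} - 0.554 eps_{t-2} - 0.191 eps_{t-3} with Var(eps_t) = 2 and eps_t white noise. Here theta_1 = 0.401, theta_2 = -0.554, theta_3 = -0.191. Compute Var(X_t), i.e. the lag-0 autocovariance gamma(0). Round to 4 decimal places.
\gamma(0) = 3.0084

For an MA(q) process X_t = eps_t + sum_i theta_i eps_{t-i} with
Var(eps_t) = sigma^2, the variance is
  gamma(0) = sigma^2 * (1 + sum_i theta_i^2).
  sum_i theta_i^2 = (0.401)^2 + (-0.554)^2 + (-0.191)^2 = 0.160801 + 0.306916 + 0.036481 = 0.504198.
  gamma(0) = 2 * (1 + 0.504198) = 2 * 1.504198 = 3.008396, which rounds to 3.0084.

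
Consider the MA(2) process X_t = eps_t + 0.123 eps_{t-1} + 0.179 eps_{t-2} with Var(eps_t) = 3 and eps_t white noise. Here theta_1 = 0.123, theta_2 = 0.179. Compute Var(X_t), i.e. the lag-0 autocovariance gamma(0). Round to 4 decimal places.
\gamma(0) = 3.1415

For an MA(q) process X_t = eps_t + sum_i theta_i eps_{t-i} with
Var(eps_t) = sigma^2, the variance is
  gamma(0) = sigma^2 * (1 + sum_i theta_i^2).
  sum_i theta_i^2 = (0.123)^2 + (0.179)^2 = 0.015129 + 0.032041 = 0.04717.
  gamma(0) = 3 * (1 + 0.04717) = 3 * 1.04717 = 3.14151, which rounds to 3.1415.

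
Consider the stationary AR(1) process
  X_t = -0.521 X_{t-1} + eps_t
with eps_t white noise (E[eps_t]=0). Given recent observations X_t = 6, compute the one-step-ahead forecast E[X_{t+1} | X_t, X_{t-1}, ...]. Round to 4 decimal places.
E[X_{t+1} \mid \mathcal F_t] = -3.1260

For an AR(p) model X_t = c + sum_i phi_i X_{t-i} + eps_t, the
one-step-ahead conditional mean is
  E[X_{t+1} | X_t, ...] = c + sum_i phi_i X_{t+1-i}.
Substitute known values:
  E[X_{t+1} | ...] = (-0.521) * (6)
                   = -3.1260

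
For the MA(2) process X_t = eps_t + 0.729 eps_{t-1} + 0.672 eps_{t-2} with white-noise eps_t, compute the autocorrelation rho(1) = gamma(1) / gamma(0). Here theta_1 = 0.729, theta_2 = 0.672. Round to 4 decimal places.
\rho(1) = 0.6147

For an MA(q) process with theta_0 = 1, the autocovariance is
  gamma(k) = sigma^2 * sum_{i=0..q-k} theta_i * theta_{i+k},
and rho(k) = gamma(k) / gamma(0). Sigma^2 cancels.
  numerator   = (1)*(0.729) + (0.729)*(0.672) = 1.218888.
  denominator = (1)^2 + (0.729)^2 + (0.672)^2 = 1.983025.
  rho(1) = 1.218888 / 1.983025 = 0.6147.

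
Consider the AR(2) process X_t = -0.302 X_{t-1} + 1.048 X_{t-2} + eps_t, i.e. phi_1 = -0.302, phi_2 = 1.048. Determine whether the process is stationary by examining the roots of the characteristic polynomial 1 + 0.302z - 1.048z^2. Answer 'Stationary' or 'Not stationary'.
\text{Not stationary}

The AR(p) characteristic polynomial is P(z) = 1 + 0.302z - 1.048z^2.
Stationarity requires all roots to lie outside the unit circle, i.e. |z| > 1 for every root.
Set 1 + (0.302) z + (-1.048) z^2 = 0, i.e. a z^2 + b z + c = 0 with a = -1.048, b = 0.302, c = 1.
Discriminant D = b^2 - 4ac = (0.302)^2 - 4*(-1.048)*1 = 0.091204 - (-4.192) = 4.283204.
D >= 0, so the roots are real: z = (-b +/- sqrt(D)) / (2a) = (-0.302 +/- 2.06959) / (-2.096).
  z_1 = (-0.302 + 2.06959) / (-2.096) = -0.8433,   |z_1| = 0.8433.
  z_2 = (-0.302 - 2.06959) / (-2.096) = 1.1315,   |z_2| = 1.1315.
Moduli of all roots: 0.8433, 1.1315.
All moduli strictly greater than 1? No.
Verdict: Not stationary.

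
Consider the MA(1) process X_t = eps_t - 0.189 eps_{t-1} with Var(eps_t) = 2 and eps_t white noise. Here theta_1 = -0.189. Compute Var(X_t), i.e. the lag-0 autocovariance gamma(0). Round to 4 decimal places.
\gamma(0) = 2.0714

For an MA(q) process X_t = eps_t + sum_i theta_i eps_{t-i} with
Var(eps_t) = sigma^2, the variance is
  gamma(0) = sigma^2 * (1 + sum_i theta_i^2).
  sum_i theta_i^2 = (-0.189)^2 = 0.035721.
  gamma(0) = 2 * (1 + 0.035721) = 2 * 1.035721 = 2.071442, which rounds to 2.0714.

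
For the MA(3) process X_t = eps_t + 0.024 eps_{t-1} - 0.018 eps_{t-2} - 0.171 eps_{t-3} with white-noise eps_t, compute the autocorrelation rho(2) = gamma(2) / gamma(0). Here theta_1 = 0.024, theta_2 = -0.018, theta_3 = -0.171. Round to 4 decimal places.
\rho(2) = -0.0215

For an MA(q) process with theta_0 = 1, the autocovariance is
  gamma(k) = sigma^2 * sum_{i=0..q-k} theta_i * theta_{i+k},
and rho(k) = gamma(k) / gamma(0). Sigma^2 cancels.
  numerator   = (1)*(-0.018) + (0.024)*(-0.171) = -0.022104.
  denominator = (1)^2 + (0.024)^2 + (-0.018)^2 + (-0.171)^2 = 1.030141.
  rho(2) = -0.022104 / 1.030141 = -0.0215.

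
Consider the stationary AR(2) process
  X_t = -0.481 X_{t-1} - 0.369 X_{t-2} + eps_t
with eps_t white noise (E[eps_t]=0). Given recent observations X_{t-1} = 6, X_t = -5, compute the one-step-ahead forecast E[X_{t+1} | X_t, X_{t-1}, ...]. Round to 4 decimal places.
E[X_{t+1} \mid \mathcal F_t] = 0.1910

For an AR(p) model X_t = c + sum_i phi_i X_{t-i} + eps_t, the
one-step-ahead conditional mean is
  E[X_{t+1} | X_t, ...] = c + sum_i phi_i X_{t+1-i}.
Substitute known values:
  E[X_{t+1} | ...] = (-0.481) * (-5) + (-0.369) * (6)
                   = 0.1910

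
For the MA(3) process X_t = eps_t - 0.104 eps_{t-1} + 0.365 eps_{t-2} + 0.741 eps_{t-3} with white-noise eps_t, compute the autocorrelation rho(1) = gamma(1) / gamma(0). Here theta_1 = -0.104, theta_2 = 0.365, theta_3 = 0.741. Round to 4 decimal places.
\rho(1) = 0.0759

For an MA(q) process with theta_0 = 1, the autocovariance is
  gamma(k) = sigma^2 * sum_{i=0..q-k} theta_i * theta_{i+k},
and rho(k) = gamma(k) / gamma(0). Sigma^2 cancels.
  numerator   = (1)*(-0.104) + (-0.104)*(0.365) + (0.365)*(0.741) = 0.128505.
  denominator = (1)^2 + (-0.104)^2 + (0.365)^2 + (0.741)^2 = 1.693122.
  rho(1) = 0.128505 / 1.693122 = 0.0759.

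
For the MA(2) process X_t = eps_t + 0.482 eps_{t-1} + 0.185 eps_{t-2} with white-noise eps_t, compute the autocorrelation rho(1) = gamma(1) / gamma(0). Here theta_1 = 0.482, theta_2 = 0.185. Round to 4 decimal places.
\rho(1) = 0.4510

For an MA(q) process with theta_0 = 1, the autocovariance is
  gamma(k) = sigma^2 * sum_{i=0..q-k} theta_i * theta_{i+k},
and rho(k) = gamma(k) / gamma(0). Sigma^2 cancels.
  numerator   = (1)*(0.482) + (0.482)*(0.185) = 0.57117.
  denominator = (1)^2 + (0.482)^2 + (0.185)^2 = 1.266549.
  rho(1) = 0.57117 / 1.266549 = 0.4510.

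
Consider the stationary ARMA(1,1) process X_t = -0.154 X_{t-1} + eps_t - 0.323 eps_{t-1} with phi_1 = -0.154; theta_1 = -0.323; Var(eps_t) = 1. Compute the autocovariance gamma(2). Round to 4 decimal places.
\gamma(2) = 0.0790

Multiply the model equation by X_{t-k} and take expectations. With theta_0 = psi_0 = 1 and psi_j the MA(infinity) weights, this gives
  gamma(k) - sum_i phi_i gamma(k-i) = c_k,
  c_k = sigma^2 * sum_{j=k..q} theta_j psi_{j-k}   (c_k = 0 for k > q),
using gamma(-m) = gamma(m).
psi-weights needed (psi_j = theta_j + sum_i phi_i psi_{j-i}):
  psi_1 = theta_1 + phi_1 = -0.323 + (-0.154) = -0.477
Right-hand sides:
  c_0 = sigma^2 (1 + theta_1 psi_1) = 1 * (1 + (-0.323)(-0.477)) = 1 * 1.154071 = 1.154071
  c_1 = sigma^2 theta_1 = 1 * (-0.323) = -0.323
  c_2 = 0
Equations for k = 0 and k = 1 (AR order 1):
  gamma(0) = phi_1 gamma(1) + c_0
  gamma(1) = phi_1 gamma(0) + c_1
Substituting the second into the first: gamma(0) (1 - phi_1^2) = c_0 + phi_1 c_1, so
  gamma(0) = (c_0 + phi_1 c_1) / (1 - phi_1^2) = (1.154071 + (-0.154)(-0.323)) / (1 - (-0.154)^2) = 1.203813 / 0.976284 = 1.233056.
  gamma(1) = phi_1 gamma(0) + c_1 = (-0.154)(1.233056) + (-0.323) = -0.512891.
For k = 2 (> q): gamma(2) = phi_1 gamma(1) = (-0.154)(-0.512891) = 0.078985.
Therefore gamma(2) = 0.0790 (to 4 decimal places).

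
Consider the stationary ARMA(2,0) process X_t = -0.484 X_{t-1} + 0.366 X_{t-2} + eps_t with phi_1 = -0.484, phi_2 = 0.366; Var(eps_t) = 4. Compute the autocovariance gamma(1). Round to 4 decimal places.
\gamma(1) = -8.4513

Multiply the model equation by X_{t-k} and take expectations. With theta_0 = psi_0 = 1 and psi_j the MA(infinity) weights, this gives
  gamma(k) - sum_i phi_i gamma(k-i) = c_k,
  c_k = sigma^2 * sum_{j=k..q} theta_j psi_{j-k}   (c_k = 0 for k > q),
using gamma(-m) = gamma(m).
Pure AR (q = 0): c_0 = sigma^2 = 4, c_k = 0 for k >= 1.
Equations for k = 0, 1, 2 (AR order 2, c_2 = 0):
  (E0) gamma(0) = phi_1 gamma(1) + phi_2 gamma(2) + c_0
  (E1) gamma(1) = phi_1 gamma(0) + phi_2 gamma(1) + c_1
  (E2) gamma(2) = phi_1 gamma(1) + phi_2 gamma(0)
From (E1): gamma(1) = A gamma(0) + B with
  A = phi_1 / (1 - phi_2) = -0.484 / 0.634 = -0.763407,   B = c_1 / (1 - phi_2) = 0 / 0.634 = 0.
Insert (E2) into (E0): gamma(0) (1 - phi_2^2) = phi_1 (1 + phi_2) gamma(1) + c_0.
  phi_1 (1 + phi_2) = (-0.484)(1.366) = -0.661144,   1 - phi_2^2 = 0.866044.
Replace gamma(1) by A gamma(0) + B and collect gamma(0):
  gamma(0) [0.866044 - (-0.661144)(-0.763407)] = c_0 = 4
  gamma(0) * 0.361322 = 4
  gamma(0) = 4 / 0.361322 = 11.070455.
  gamma(1) = A gamma(0) = (-0.763407)(11.070455) = -8.451262.
Therefore gamma(1) = -8.4513 (to 4 decimal places).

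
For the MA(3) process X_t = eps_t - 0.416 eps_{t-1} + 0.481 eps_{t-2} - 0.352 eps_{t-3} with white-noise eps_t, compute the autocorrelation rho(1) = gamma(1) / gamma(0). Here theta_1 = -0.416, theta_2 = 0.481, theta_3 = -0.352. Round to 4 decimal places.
\rho(1) = -0.5139

For an MA(q) process with theta_0 = 1, the autocovariance is
  gamma(k) = sigma^2 * sum_{i=0..q-k} theta_i * theta_{i+k},
and rho(k) = gamma(k) / gamma(0). Sigma^2 cancels.
  numerator   = (1)*(-0.416) + (-0.416)*(0.481) + (0.481)*(-0.352) = -0.785408.
  denominator = (1)^2 + (-0.416)^2 + (0.481)^2 + (-0.352)^2 = 1.528321.
  rho(1) = -0.785408 / 1.528321 = -0.5139.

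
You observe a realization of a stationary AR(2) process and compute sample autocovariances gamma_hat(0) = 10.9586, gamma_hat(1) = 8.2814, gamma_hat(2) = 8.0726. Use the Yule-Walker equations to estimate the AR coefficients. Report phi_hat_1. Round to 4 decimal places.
\hat\phi_{1} = 0.4640

The Yule-Walker equations for an AR(p) process read, in matrix form,
  Gamma_p phi = r_p,   with   (Gamma_p)_{ij} = gamma(|i - j|),
                       (r_p)_i = gamma(i),   i,j = 1..p.
Substitute the sample gammas (Toeplitz matrix and right-hand side of size 2):
  Gamma_p = [[10.9586, 8.2814], [8.2814, 10.9586]]
  r_p     = [8.2814, 8.0726]
Written out:
  10.9586 phi_1 + 8.2814 phi_2 = 8.2814
  8.2814 phi_1 + 10.9586 phi_2 = 8.0726
Solve by Cramer's rule:
  det = gamma(0)^2 - gamma(1)^2 = (10.9586)^2 - (8.2814)^2 = 120.09091396 - 68.58158596 = 51.509328
  phi_hat_1 = [gamma(1) gamma(0) - gamma(1) gamma(2)] / det = [(8.2814)(10.9586) - (8.2814)(8.0726)] / 51.509328 = 23.9001204 / 51.509328 = 0.464
  phi_hat_2 = [gamma(0) gamma(2) - gamma(1)^2] / det = [(10.9586)(8.0726) - (8.2814)^2] / 51.509328 = 19.8828084 / 51.509328 = 0.386
So phi_hat = [0.4640, 0.3860].
Therefore phi_hat_1 = 0.4640.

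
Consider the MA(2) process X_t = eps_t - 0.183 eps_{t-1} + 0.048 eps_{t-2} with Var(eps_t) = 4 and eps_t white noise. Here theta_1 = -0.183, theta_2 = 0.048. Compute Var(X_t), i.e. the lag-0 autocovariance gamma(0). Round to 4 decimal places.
\gamma(0) = 4.1432

For an MA(q) process X_t = eps_t + sum_i theta_i eps_{t-i} with
Var(eps_t) = sigma^2, the variance is
  gamma(0) = sigma^2 * (1 + sum_i theta_i^2).
  sum_i theta_i^2 = (-0.183)^2 + (0.048)^2 = 0.033489 + 0.002304 = 0.035793.
  gamma(0) = 4 * (1 + 0.035793) = 4 * 1.035793 = 4.143172, which rounds to 4.1432.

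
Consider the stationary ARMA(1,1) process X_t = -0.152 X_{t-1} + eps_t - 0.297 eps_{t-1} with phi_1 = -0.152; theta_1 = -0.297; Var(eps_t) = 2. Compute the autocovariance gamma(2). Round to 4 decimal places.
\gamma(2) = 0.1460

Multiply the model equation by X_{t-k} and take expectations. With theta_0 = psi_0 = 1 and psi_j the MA(infinity) weights, this gives
  gamma(k) - sum_i phi_i gamma(k-i) = c_k,
  c_k = sigma^2 * sum_{j=k..q} theta_j psi_{j-k}   (c_k = 0 for k > q),
using gamma(-m) = gamma(m).
psi-weights needed (psi_j = theta_j + sum_i phi_i psi_{j-i}):
  psi_1 = theta_1 + phi_1 = -0.297 + (-0.152) = -0.449
Right-hand sides:
  c_0 = sigma^2 (1 + theta_1 psi_1) = 2 * (1 + (-0.297)(-0.449)) = 2 * 1.133353 = 2.266706
  c_1 = sigma^2 theta_1 = 2 * (-0.297) = -0.594
  c_2 = 0
Equations for k = 0 and k = 1 (AR order 1):
  gamma(0) = phi_1 gamma(1) + c_0
  gamma(1) = phi_1 gamma(0) + c_1
Substituting the second into the first: gamma(0) (1 - phi_1^2) = c_0 + phi_1 c_1, so
  gamma(0) = (c_0 + phi_1 c_1) / (1 - phi_1^2) = (2.266706 + (-0.152)(-0.594)) / (1 - (-0.152)^2) = 2.356994 / 0.976896 = 2.412738.
  gamma(1) = phi_1 gamma(0) + c_1 = (-0.152)(2.412738) + (-0.594) = -0.960736.
For k = 2 (> q): gamma(2) = phi_1 gamma(1) = (-0.152)(-0.960736) = 0.146032.
Therefore gamma(2) = 0.1460 (to 4 decimal places).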